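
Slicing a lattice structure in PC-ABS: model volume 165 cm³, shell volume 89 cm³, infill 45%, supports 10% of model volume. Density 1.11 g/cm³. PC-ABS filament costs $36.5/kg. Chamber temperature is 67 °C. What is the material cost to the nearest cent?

Volume inside the shell = 165 − 89 = 76 cm³.
Infill volume: 0.45 × 76 → 34.2 cm³.
Support = 0.10 × 165 = 16.5 cm³.
Total printed volume = 89 + 34.2 + 16.5 = 139.7 cm³.
Mass = 139.7 × 1.11 = 155.067 g.
At $36.5/kg: 155.067/1000 × 36.5 = $5.66.

$5.66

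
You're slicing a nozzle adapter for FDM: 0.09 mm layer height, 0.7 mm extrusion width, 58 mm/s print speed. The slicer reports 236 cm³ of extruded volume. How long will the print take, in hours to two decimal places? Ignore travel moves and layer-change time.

17.94 hours

Bead cross-section = 0.09 × 0.7 = 0.063 mm².
Path length: 236000 mm³ / 0.063 mm² → 3746031.7 mm.
Print-move time = 3746031.7 / 58 = 64586.8 s.
That's 64586.8 s → 17.94 hours.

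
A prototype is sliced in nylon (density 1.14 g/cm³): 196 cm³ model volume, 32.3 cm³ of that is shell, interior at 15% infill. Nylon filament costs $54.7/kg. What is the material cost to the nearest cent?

$3.55

Interior volume = 196 − 32.3, so 163.7 cm³.
Infill deposited: 0.15 × 163.7 → 24.555 cm³.
Total printed volume = 32.3 + 24.555 = 56.855 cm³.
Mass = 56.855 × 1.14 = 64.8147 g.
At $54.7/kg: 64.8147/1000 × 54.7 = $3.55.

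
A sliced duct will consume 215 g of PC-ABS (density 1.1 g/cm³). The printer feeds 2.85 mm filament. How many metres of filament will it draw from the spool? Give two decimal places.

Extruded volume: 215/1.1 = 195.4545 cm³ (195454.5 mm³).
A = π r² = π × 1.425² = 6.3794 mm².
L = V/A = 195454.5/6.3794 = 30638.38 mm → 30.64 m.

30.64 m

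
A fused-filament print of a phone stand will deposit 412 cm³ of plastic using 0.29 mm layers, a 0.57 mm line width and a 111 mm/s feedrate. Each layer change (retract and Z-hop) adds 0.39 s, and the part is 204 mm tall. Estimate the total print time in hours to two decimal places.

6.31 hours

Line area = 0.29 × 0.57 = 0.1653 mm².
Toolpath length = 412 cm³ / 0.1653 mm² = 412000 / 0.1653 = 2492438 mm.
Time extruding: 2492438 / 111 → 22454.4 s.
Layer count = ceil(204 / 0.29) = 704.
Layer-change overhead: 704 × 0.39 → 274.56 s.
Total = 22454.4 + 274.56 = 22728.96 s = 6.31 hours.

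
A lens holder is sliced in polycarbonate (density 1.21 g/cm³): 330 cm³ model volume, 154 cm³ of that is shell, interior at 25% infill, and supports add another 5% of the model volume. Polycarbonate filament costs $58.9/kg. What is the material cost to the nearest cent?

Interior volume = 330 − 154 = 176 cm³.
Infill volume: 0.25 × 176 → 44 cm³.
Support = 0.05 × 330, so 16.5 cm³.
Total printed volume = 154 + 44 + 16.5 = 214.5 cm³.
Mass = 214.5 × 1.21, so 259.545 g.
Cost = 259.545 g / 1000 × $58.9/kg = $15.29.

$15.29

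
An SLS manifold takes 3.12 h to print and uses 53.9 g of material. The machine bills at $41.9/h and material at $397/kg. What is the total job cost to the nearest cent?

$152.13

Time charge: 41.9 × 3.12 → $130.728.
Material cost: 397 × 53.9/1000 → $21.3983.
Total = 130.728 + 21.3983 = 152.1263 ≈ $152.13.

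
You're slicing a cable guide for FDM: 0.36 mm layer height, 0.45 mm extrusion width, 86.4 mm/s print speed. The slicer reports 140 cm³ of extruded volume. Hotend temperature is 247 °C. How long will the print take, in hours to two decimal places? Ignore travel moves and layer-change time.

Line area: 0.36 × 0.45 → 0.162 mm².
Total extruded path = 140000/0.162 = 864197.5 mm.
Extrusion time: 864197.5 / 86.4 → 10002.3 s.
In the requested units: 10002.3 s = 2.78 hours.

2.78 hours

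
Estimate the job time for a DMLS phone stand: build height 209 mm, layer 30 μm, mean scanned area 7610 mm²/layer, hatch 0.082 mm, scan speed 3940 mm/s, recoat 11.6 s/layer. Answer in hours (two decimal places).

Layer count = ceil(209 / 0.03) = 6967.
Scan path per layer: 7610 / 0.082 → 92804.9 mm.
Laser time per layer: 92804.9 / 3940 → 23.5545 s.
Layer cycle = 23.5545 + 11.6 = 35.1545 s.
6967 layers × 35.1545 s/layer = 244921.4015 s, i.e. 68.03 hours.

68.03 hours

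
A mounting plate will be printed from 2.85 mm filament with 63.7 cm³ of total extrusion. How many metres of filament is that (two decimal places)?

9.99 m

Cross-section of 2.85 mm filament: π·(2.85/2)² = 6.3794 mm².
Length = 63.7 cm³ / 6.3794 mm² = 63700 / 6.3794 = 9985.27 mm = 9.99 m.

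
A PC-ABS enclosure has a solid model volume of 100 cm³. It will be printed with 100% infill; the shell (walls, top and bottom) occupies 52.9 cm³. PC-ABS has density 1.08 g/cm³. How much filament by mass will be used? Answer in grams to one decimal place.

Interior volume: 100 − 52.9 → 47.1 cm³.
Infill volume: 1.00 × 47.1 → 47.1 cm³.
Total printed volume = 52.9 + 47.1 = 100 cm³.
Mass = 100 × 1.08, so 108 g.

108.0 g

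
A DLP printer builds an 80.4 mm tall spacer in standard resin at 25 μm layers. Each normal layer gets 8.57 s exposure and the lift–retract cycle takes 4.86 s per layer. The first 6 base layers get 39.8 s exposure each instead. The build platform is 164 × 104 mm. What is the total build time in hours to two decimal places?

Number of layers: 80.4 / 0.025 → 3216 (rounded up).
Bottom layers = 6 × (39.8 + 4.86), so 267.96 s.
Regular layers = 3210 × (8.57 + 4.86) = 43110.3 s.
Total = 267.96 + 43110.3 = 43378.26 s = 12.05 hours.

12.05 hours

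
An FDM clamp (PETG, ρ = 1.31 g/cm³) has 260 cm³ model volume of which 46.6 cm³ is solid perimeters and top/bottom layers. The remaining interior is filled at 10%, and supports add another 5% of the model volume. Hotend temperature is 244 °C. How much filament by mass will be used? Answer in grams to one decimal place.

Infill region: 260 − 46.6 → 213.4 cm³.
Infill volume = 0.10 × 213.4, so 21.34 cm³.
Support = 0.05 × 260, so 13 cm³.
Deposited volume = 46.6 + 21.34 + 13, so 80.94 cm³.
Mass = 80.94 × 1.31, so 106.0314 g.

106.0 g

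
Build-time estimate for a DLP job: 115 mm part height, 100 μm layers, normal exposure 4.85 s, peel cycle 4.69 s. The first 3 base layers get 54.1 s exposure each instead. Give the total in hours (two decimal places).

Number of layers: 115 / 0.1 → 1150 (rounded up).
Burn-in layers = 3 × (54.1 + 4.69) = 176.37 s.
Remaining layers = 1147 × (4.85 + 4.69), so 10942.38 s.
Sum: 176.37 + 10942.38 = 11118.75 s → 3.09 hours.

3.09 hours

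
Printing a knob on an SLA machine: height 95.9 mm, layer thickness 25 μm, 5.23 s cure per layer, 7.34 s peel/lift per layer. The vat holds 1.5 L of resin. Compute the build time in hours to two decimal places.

Layer count = ceil(95.9 / 0.025) = 3836.
Cycle time: 5.23 + 7.34 → 12.57 s.
Build time: 3836 × 12.57 s = 48218.52 s, i.e. 13.39 hours.

13.39 hours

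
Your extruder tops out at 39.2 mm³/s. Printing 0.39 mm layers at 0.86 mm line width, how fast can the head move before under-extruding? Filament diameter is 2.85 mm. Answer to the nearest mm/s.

Extrusion cross-section: 0.39 × 0.86 → 0.3354 mm².
v_max = Q/A = 39.2/0.3354 = 116.88 mm/s → 117 mm/s.

117 mm/s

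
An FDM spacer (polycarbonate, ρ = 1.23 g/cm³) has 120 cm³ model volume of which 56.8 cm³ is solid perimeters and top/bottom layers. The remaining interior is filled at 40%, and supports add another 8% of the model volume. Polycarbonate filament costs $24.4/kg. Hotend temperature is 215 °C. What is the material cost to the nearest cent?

$2.75

Volume inside the shell = 120 − 56.8, so 63.2 cm³.
Infill volume: 0.40 × 63.2 → 25.28 cm³.
Support = 0.08 × 120, so 9.6 cm³.
Total printed volume = 56.8 + 25.28 + 9.6, so 91.68 cm³.
Mass = 91.68 × 1.23 = 112.7664 g.
Cost = 112.7664 g / 1000 × $24.4/kg = $2.75.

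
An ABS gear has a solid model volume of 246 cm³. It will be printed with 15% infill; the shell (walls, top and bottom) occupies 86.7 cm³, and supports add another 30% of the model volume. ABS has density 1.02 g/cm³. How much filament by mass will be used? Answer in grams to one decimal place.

188.1 g

Infill region = 246 − 86.7 = 159.3 cm³.
Infill volume = 0.15 × 159.3, so 23.895 cm³.
Support: 0.30 × 246 → 73.8 cm³.
Deposited volume: 86.7 + 23.895 + 73.8 → 184.395 cm³.
Mass = 184.395 × 1.02 = 188.0829 g.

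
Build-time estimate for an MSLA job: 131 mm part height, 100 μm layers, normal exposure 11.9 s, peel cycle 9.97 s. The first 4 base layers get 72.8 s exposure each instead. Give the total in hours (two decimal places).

8.03 hours

Layers = ⌈131/0.1⌉ = 1310.
Burn-in layers = 4 × (72.8 + 9.97), so 331.08 s.
Remaining layers: 1306 × (11.9 + 9.97) → 28562.22 s.
Sum: 331.08 + 28562.22 = 28893.3 s → 8.03 hours.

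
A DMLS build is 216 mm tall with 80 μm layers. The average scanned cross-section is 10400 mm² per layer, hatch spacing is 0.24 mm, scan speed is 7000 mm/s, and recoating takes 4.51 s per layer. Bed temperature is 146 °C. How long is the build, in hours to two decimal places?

Layers = ⌈216/0.08⌉ = 2700.
Hatch length per layer: 10400 / 0.24 → 43333.3 mm.
Scan time per layer = 43333.3 / 7000, so 6.1905 s.
Layer cycle = 6.1905 + 4.51, so 10.7005 s.
Total: 2700 × 10.7005 s = 28891.35 s → 8.03 hours.

8.03 hours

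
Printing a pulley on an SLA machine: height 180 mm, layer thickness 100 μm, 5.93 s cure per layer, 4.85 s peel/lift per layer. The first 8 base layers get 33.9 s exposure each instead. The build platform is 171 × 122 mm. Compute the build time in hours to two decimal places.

Layers = ⌈180/0.1⌉ = 1800.
Burn-in layers: 8 × (33.9 + 4.85) → 310 s.
Normal layers: 1792 × (5.93 + 4.85) → 19317.76 s.
Sum: 310 + 19317.76 = 19627.76 s → 5.45 hours.

5.45 hours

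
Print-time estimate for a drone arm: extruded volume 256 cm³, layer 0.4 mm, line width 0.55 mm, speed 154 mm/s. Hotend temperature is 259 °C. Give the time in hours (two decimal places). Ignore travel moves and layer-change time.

Bead cross-section = 0.4 × 0.55, so 0.22 mm².
Total extruded path = 256000/0.22 = 1163636.4 mm.
Extrusion time = 1163636.4 / 154, so 7556.1 s.
Converting: 7556.1 s = 2.10 hours.

2.10 hours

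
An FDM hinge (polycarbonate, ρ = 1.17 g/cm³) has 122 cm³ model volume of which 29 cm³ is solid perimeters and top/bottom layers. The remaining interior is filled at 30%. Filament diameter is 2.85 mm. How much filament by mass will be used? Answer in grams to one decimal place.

66.6 g

Infill region: 122 − 29 → 93 cm³.
Infill volume = 0.30 × 93, so 27.9 cm³.
Total printed volume = 29 + 27.9, so 56.9 cm³.
Mass = 56.9 × 1.17 = 66.573 g.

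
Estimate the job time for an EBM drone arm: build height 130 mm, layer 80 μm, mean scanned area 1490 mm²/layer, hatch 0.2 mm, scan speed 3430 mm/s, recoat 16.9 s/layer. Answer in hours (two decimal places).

8.61 hours

Number of layers: 130 / 0.08 → 1625 (rounded up).
Per-layer scan distance = 1490 / 0.2, so 7450 mm.
Per-layer scan time = 7450 / 3430, so 2.172 s.
Time per layer = 2.172 + 16.9, so 19.072 s.
1625 layers × 19.072 s/layer = 30992 s, i.e. 8.61 hours.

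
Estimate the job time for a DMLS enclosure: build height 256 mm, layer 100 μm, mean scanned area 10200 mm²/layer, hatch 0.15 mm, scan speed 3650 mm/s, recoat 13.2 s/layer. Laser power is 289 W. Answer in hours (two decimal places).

Number of layers: 256 / 0.1 → 2560 (rounded up).
Per-layer scan distance: 10200 / 0.15 → 68000 mm.
Laser time per layer: 68000 / 3650 → 18.6301 s.
Time per layer: 18.6301 + 13.2 → 31.8301 s.
2560 layers × 31.8301 s/layer = 81485.056 s, i.e. 22.63 hours.

22.63 hours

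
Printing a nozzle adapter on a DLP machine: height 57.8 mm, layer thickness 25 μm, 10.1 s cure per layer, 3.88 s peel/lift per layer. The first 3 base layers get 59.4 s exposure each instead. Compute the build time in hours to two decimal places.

Number of layers: 57.8 / 0.025 → 2312 (rounded up).
Burn-in layers = 3 × (59.4 + 3.88), so 189.84 s.
Remaining layers: 2309 × (10.1 + 3.88) → 32279.82 s.
Sum: 189.84 + 32279.82 = 32469.66 s → 9.02 hours.

9.02 hours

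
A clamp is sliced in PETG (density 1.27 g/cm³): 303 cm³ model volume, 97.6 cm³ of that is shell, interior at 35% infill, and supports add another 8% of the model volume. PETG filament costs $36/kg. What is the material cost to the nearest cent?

Volume inside the shell: 303 − 97.6 → 205.4 cm³.
Deposited infill: 0.35 × 205.4 → 71.89 cm³.
Support = 0.08 × 303, so 24.24 cm³.
Total printed volume = 97.6 + 71.89 + 24.24 = 193.73 cm³.
Mass = 193.73 × 1.27 = 246.0371 g.
At $36/kg: 246.0371/1000 × 36 = $8.86.

$8.86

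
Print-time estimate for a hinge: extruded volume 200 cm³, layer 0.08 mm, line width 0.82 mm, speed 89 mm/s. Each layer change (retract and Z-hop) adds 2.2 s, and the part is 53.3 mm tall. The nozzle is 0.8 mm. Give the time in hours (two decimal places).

9.92 hours

Extrusion cross-section = 0.08 × 0.82, so 0.0656 mm².
Toolpath length = 200 cm³ / 0.0656 mm² = 200000 / 0.0656 = 3048780.5 mm.
Print-move time = 3048780.5 / 89, so 34256 s.
Layers = ⌈53.3/0.08⌉ = 667.
Z-hop total: 667 × 2.2 → 1467.4 s.
Total = 34256 + 1467.4 = 35723.4 s = 9.92 hours.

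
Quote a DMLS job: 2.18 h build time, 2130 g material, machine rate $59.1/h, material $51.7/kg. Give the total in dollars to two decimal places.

Machine cost = 59.1 × 2.18, so $128.838.
Feedstock cost = 51.7 × 2130/1000, so $110.121.
Total = 128.838 + 110.121 = 238.959 ≈ $238.96.

$238.96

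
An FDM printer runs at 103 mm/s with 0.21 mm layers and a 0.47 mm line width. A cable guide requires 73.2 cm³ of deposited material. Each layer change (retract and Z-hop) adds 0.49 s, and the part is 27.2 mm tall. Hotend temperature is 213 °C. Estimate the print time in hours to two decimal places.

2.02 hours

Extrusion cross-section = 0.21 × 0.47 = 0.0987 mm².
Path length: 73200 mm³ / 0.0987 mm² → 741641.3 mm.
Print-move time: 741641.3 / 103 → 7200.4 s.
Layer count = ceil(27.2 / 0.21) = 130.
Layer-change overhead: 130 × 0.49 → 63.7 s.
Altogether 7200.4 + 63.7 = 7264.1 s, i.e. 2.02 hours.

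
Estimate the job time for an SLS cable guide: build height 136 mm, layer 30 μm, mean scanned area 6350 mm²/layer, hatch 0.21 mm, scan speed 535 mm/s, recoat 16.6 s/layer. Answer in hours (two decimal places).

92.09 hours

Layer count = ceil(136 / 0.03) = 4534.
Hatch length per layer = 6350 / 0.21 = 30238.1 mm.
Laser time per layer = 30238.1 / 535 = 56.5198 s.
Time per layer: 56.5198 + 16.6 → 73.1198 s.
4534 layers × 73.1198 s/layer = 331525.1732 s, i.e. 92.09 hours.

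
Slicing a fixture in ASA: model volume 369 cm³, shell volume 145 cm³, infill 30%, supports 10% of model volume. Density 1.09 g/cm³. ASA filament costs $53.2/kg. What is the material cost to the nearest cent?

$14.44

Volume inside the shell: 369 − 145 → 224 cm³.
Deposited infill = 0.30 × 224, so 67.2 cm³.
Support: 0.10 × 369 → 36.9 cm³.
Deposited volume = 145 + 67.2 + 36.9 = 249.1 cm³.
Mass = 249.1 × 1.09, so 271.519 g.
At $53.2/kg: 271.519/1000 × 53.2 = $14.44.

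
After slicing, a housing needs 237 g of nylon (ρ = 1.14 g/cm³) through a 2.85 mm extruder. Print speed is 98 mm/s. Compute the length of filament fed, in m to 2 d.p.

Extruded volume: 237/1.14 = 207.8947 cm³ (207894.7 mm³).
A = π r² = π × 1.425² = 6.3794 mm².
L = V/A = 207894.7/6.3794 = 32588.44 mm → 32.59 m.

32.59 m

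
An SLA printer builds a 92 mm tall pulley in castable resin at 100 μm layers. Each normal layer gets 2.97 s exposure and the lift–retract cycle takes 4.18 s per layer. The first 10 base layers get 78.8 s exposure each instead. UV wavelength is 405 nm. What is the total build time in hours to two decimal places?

Layers = ⌈92/0.1⌉ = 920.
Burn-in layers = 10 × (78.8 + 4.18) = 829.8 s.
Remaining layers = 910 × (2.97 + 4.18), so 6506.5 s.
Sum: 829.8 + 6506.5 = 7336.3 s → 2.04 hours.

2.04 hours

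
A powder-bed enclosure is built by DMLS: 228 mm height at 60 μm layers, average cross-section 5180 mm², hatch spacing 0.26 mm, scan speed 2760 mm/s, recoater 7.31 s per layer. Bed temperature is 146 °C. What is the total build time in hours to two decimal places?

15.34 hours

Number of layers: 228 / 0.06 → 3800 (rounded up).
Scan path per layer = 5180 / 0.26 = 19923.1 mm.
Laser time per layer = 19923.1 / 2760, so 7.2185 s.
Time per layer = 7.2185 + 7.31, so 14.5285 s.
Build time = 3800 × 14.5285 = 55208.3 s = 15.34 hours.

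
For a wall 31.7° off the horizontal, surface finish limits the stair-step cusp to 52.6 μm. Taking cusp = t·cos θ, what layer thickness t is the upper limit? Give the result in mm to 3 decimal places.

0.062 mm

t = h_c / cos θ = 0.0526 / 0.8508 = 0.062 mm.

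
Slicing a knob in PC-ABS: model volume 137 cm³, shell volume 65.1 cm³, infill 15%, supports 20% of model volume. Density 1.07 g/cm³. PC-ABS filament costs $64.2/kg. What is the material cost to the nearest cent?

$7.10

Infill region = 137 − 65.1 = 71.9 cm³.
Infill deposited = 0.15 × 71.9, so 10.785 cm³.
Support = 0.20 × 137, so 27.4 cm³.
Total printed volume = 65.1 + 10.785 + 27.4, so 103.285 cm³.
Mass: 103.285 × 1.07 → 110.51495 g.
Cost = 110.51495 g / 1000 × $64.2/kg = $7.10.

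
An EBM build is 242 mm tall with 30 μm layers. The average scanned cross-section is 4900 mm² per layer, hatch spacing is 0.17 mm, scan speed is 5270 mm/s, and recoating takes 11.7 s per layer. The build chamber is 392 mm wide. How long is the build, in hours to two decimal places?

Layer count = ceil(242 / 0.03) = 8067.
Hatch length per layer = 4900 / 0.17 = 28823.5 mm.
Beam time per layer = 28823.5 / 5270, so 5.4694 s.
Per-layer time = 5.4694 + 11.7 = 17.1694 s.
8067 layers × 17.1694 s/layer = 138505.5498 s, i.e. 38.47 hours.

38.47 hours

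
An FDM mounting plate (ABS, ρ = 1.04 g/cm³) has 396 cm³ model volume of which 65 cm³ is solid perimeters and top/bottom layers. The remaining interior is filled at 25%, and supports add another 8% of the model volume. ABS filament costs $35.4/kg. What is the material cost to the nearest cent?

Infill region: 396 − 65 → 331 cm³.
Infill deposited: 0.25 × 331 → 82.75 cm³.
Support = 0.08 × 396 = 31.68 cm³.
Total printed volume = 65 + 82.75 + 31.68 = 179.43 cm³.
Mass = 179.43 × 1.04, so 186.6072 g.
Cost = 186.6072 g / 1000 × $35.4/kg = $6.61.

$6.61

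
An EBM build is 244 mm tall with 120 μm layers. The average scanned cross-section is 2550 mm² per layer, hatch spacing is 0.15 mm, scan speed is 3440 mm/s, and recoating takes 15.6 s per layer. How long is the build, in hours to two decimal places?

Layers = ⌈244/0.12⌉ = 2034.
Scan path per layer = 2550 / 0.15 = 17000 mm.
Beam time per layer: 17000 / 3440 → 4.9419 s.
Time per layer = 4.9419 + 15.6, so 20.5419 s.
Build time = 2034 × 20.5419 = 41782.2246 s = 11.61 hours.

11.61 hours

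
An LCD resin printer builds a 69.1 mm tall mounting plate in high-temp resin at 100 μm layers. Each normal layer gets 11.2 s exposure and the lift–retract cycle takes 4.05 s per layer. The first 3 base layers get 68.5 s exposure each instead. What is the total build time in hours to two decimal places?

Layers = ⌈69.1/0.1⌉ = 691.
Bottom layers = 3 × (68.5 + 4.05), so 217.65 s.
Remaining layers: 688 × (11.2 + 4.05) → 10492 s.
Total = 217.65 + 10492 = 10709.65 s = 2.97 hours.

2.97 hours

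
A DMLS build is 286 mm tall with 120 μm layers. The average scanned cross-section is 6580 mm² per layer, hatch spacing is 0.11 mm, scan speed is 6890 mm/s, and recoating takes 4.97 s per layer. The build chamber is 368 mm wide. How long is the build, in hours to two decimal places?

Layer count = ceil(286 / 0.12) = 2384.
Per-layer scan distance: 6580 / 0.11 → 59818.2 mm.
Per-layer scan time = 59818.2 / 6890, so 8.6819 s.
Layer cycle: 8.6819 + 4.97 → 13.6519 s.
2384 layers × 13.6519 s/layer = 32546.1296 s, i.e. 9.04 hours.

9.04 hours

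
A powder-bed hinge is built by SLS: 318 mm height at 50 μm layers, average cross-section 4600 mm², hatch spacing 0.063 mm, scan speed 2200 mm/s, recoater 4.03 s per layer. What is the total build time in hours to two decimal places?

Layer count = ceil(318 / 0.05) = 6360.
Per-layer scan distance: 4600 / 0.063 → 73015.9 mm.
Scan time per layer: 73015.9 / 2200 → 33.189 s.
Time per layer = 33.189 + 4.03 = 37.219 s.
6360 layers × 37.219 s/layer = 236712.84 s, i.e. 65.75 hours.

65.75 hours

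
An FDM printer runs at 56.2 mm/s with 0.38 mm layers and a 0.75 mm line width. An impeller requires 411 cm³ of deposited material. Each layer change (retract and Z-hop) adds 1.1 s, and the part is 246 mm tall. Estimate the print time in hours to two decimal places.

7.33 hours

Line area: 0.38 × 0.75 → 0.285 mm².
Toolpath length = 411 cm³ / 0.285 mm² = 411000 / 0.285 = 1442105.3 mm.
Print-move time: 1442105.3 / 56.2 → 25660.2 s.
Layer count = ceil(246 / 0.38) = 648.
Non-print overhead = 648 × 1.1, so 712.8 s.
Total = 25660.2 + 712.8 = 26373 s = 7.33 hours.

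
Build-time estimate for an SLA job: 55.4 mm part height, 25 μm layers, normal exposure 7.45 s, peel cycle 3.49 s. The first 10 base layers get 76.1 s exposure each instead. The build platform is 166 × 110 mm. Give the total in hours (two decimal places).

6.92 hours

Number of layers: 55.4 / 0.025 → 2216 (rounded up).
Burn-in layers = 10 × (76.1 + 3.49), so 795.9 s.
Remaining layers = 2206 × (7.45 + 3.49) = 24133.64 s.
Sum: 795.9 + 24133.64 = 24929.54 s → 6.92 hours.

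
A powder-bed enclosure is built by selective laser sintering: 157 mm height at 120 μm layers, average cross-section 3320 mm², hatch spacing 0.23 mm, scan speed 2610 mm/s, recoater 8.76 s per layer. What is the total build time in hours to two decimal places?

5.20 hours

Number of layers: 157 / 0.12 → 1309 (rounded up).
Per-layer scan distance: 3320 / 0.23 → 14434.8 mm.
Per-layer scan time: 14434.8 / 2610 → 5.5306 s.
Time per layer: 5.5306 + 8.76 → 14.2906 s.
Build time = 1309 × 14.2906 = 18706.3954 s = 5.20 hours.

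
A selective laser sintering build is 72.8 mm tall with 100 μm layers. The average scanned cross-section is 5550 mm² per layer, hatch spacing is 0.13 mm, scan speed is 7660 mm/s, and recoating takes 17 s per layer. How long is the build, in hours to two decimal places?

Layer count = ceil(72.8 / 0.1) = 728.
Hatch length per layer = 5550 / 0.13 = 42692.3 mm.
Scan time per layer = 42692.3 / 7660 = 5.5734 s.
Time per layer = 5.5734 + 17, so 22.5734 s.
728 layers × 22.5734 s/layer = 16433.4352 s, i.e. 4.56 hours.

4.56 hours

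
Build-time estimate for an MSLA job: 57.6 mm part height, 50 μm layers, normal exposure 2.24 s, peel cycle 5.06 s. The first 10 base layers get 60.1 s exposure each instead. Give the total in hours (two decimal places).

2.50 hours

Layer count = ceil(57.6 / 0.05) = 1152.
Burn-in layers = 10 × (60.1 + 5.06) = 651.6 s.
Remaining layers: 1142 × (2.24 + 5.06) → 8336.6 s.
Sum: 651.6 + 8336.6 = 8988.2 s → 2.50 hours.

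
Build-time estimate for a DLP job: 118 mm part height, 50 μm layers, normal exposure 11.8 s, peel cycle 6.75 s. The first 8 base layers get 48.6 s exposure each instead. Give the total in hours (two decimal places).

Layers = ⌈118/0.05⌉ = 2360.
Bottom layers = 8 × (48.6 + 6.75), so 442.8 s.
Normal layers = 2352 × (11.8 + 6.75), so 43629.6 s.
Total = 442.8 + 43629.6 = 44072.4 s = 12.24 hours.

12.24 hours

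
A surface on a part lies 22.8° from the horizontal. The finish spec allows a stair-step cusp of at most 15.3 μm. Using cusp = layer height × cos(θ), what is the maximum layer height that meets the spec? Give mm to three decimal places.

0.017 mm

cos(22.8°) = 0.9219; t_max = 0.0153/0.9219 = 0.017 mm.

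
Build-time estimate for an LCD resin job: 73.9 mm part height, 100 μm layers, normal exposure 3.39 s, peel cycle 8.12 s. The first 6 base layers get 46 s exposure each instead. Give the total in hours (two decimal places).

Layer count = ceil(73.9 / 0.1) = 739.
Base layers = 6 × (46 + 8.12), so 324.72 s.
Regular layers = 733 × (3.39 + 8.12) = 8436.83 s.
Sum: 324.72 + 8436.83 = 8761.55 s → 2.43 hours.

2.43 hours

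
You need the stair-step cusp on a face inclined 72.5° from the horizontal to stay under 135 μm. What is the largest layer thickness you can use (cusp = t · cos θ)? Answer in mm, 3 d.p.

t = h_c / cos θ = 0.135 / 0.3007 = 0.449 mm.

0.449 mm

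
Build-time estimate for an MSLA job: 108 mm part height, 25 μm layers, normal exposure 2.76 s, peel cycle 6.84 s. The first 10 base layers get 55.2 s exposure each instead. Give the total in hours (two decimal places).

Layer count = ceil(108 / 0.025) = 4320.
Burn-in layers = 10 × (55.2 + 6.84) = 620.4 s.
Regular layers = 4310 × (2.76 + 6.84) = 41376 s.
Sum: 620.4 + 41376 = 41996.4 s → 11.67 hours.

11.67 hours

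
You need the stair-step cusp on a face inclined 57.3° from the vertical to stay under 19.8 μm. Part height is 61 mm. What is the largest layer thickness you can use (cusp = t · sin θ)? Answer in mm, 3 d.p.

t = h_c / sin θ = 0.0198 / 0.8415 = 0.024 mm.

0.024 mm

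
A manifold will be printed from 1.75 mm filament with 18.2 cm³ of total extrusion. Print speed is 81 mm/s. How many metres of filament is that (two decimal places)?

Filament cross-section = π × (1.75/2)² = 2.4053 mm².
L = 18200 mm³ / 2.4053 mm² = 7566.62 mm, i.e. 7.57 m.

7.57 m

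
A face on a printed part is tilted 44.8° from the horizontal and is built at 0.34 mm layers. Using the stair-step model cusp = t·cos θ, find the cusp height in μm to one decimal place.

h_c = t·cos θ = 0.34 × 0.7096 = 0.241264 mm (241.3 μm).

241.3 μm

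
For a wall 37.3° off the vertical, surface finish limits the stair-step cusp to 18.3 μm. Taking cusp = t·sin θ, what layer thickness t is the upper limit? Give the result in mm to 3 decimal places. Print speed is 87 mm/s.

0.030 mm

t = h_c / sin θ = 0.0183 / 0.6060 = 0.030 mm.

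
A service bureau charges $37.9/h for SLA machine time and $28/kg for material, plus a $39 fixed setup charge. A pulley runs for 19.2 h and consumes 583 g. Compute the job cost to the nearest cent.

$783.00

Machine cost = 37.9 × 19.2, so $727.68.
Feedstock cost = 28 × 583/1000 = $16.324.
Total = 727.68 + 16.324 + 39 = 783.004 ≈ $783.00.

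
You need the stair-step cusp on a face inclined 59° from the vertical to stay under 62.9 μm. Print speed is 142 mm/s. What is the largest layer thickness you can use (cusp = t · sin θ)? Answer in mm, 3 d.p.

sin(59°) = 0.8572; t_max = 0.0629/0.8572 = 0.073 mm.

0.073 mm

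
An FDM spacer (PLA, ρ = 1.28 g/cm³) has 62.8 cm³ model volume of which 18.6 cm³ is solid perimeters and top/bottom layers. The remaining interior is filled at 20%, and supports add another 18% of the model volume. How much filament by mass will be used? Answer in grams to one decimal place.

49.6 g

Infill region: 62.8 − 18.6 → 44.2 cm³.
Infill volume = 0.20 × 44.2, so 8.84 cm³.
Support = 0.18 × 62.8, so 11.304 cm³.
Total printed volume = 18.6 + 8.84 + 11.304, so 38.744 cm³.
Mass = 38.744 × 1.28 = 49.59232 g.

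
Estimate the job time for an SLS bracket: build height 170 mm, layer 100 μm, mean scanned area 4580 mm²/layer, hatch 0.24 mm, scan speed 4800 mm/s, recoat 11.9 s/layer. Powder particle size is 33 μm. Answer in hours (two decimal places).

7.50 hours

Layer count = ceil(170 / 0.1) = 1700.
Hatch length per layer = 4580 / 0.24 = 19083.3 mm.
Per-layer scan time: 19083.3 / 4800 → 3.9757 s.
Per-layer time = 3.9757 + 11.9 = 15.8757 s.
Build time = 1700 × 15.8757 = 26988.69 s = 7.50 hours.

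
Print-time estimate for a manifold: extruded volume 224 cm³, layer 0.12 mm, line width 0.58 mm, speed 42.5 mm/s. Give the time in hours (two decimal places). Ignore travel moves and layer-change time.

21.04 hours

Bead cross-section = 0.12 × 0.58 = 0.0696 mm².
Total extruded path = 224000/0.0696 = 3218390.8 mm.
Print-move time = 3218390.8 / 42.5, so 75726.8 s.
In the requested units: 75726.8 s = 21.04 hours.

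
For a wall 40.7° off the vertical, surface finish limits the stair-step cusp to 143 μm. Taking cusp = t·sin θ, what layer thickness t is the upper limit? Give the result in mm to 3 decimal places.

0.219 mm

Layer height = cusp / sin(40.7°) = 0.143 / 0.6521 = 0.219 mm.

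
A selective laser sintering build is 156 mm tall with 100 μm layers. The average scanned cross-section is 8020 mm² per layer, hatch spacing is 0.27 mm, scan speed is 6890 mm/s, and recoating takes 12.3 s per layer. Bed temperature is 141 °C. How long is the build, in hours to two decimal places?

Layer count = ceil(156 / 0.1) = 1560.
Hatch length per layer = 8020 / 0.27 = 29703.7 mm.
Laser time per layer: 29703.7 / 6890 → 4.3111 s.
Time per layer = 4.3111 + 12.3, so 16.6111 s.
Build time = 1560 × 16.6111 = 25913.316 s = 7.20 hours.

7.20 hours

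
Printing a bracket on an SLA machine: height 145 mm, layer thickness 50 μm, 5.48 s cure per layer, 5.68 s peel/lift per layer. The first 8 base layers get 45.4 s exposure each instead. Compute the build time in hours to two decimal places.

Layer count = ceil(145 / 0.05) = 2900.
Burn-in layers = 8 × (45.4 + 5.68) = 408.64 s.
Remaining layers = 2892 × (5.48 + 5.68) = 32274.72 s.
Sum: 408.64 + 32274.72 = 32683.36 s → 9.08 hours.

9.08 hours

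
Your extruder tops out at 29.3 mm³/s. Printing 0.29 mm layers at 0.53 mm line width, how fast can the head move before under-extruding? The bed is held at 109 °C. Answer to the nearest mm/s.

Extrusion cross-section = 0.29 × 0.53, so 0.1537 mm².
Max speed = 29.3 / 0.1537 = 190.63 ≈ 191 mm/s.

191 mm/s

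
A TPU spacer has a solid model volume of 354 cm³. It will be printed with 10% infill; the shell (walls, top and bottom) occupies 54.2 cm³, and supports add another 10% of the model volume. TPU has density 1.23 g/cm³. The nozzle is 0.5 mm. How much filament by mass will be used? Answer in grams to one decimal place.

147.1 g

Volume inside the shell = 354 − 54.2 = 299.8 cm³.
Deposited infill = 0.10 × 299.8 = 29.98 cm³.
Support = 0.10 × 354 = 35.4 cm³.
Total printed volume: 54.2 + 29.98 + 35.4 → 119.58 cm³.
Mass = 119.58 × 1.23, so 147.0834 g.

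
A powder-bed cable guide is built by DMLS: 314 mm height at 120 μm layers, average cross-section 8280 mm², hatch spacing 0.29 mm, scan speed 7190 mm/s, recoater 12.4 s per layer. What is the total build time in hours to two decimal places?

11.90 hours

Layer count = ceil(314 / 0.12) = 2617.
Per-layer scan distance = 8280 / 0.29 = 28551.7 mm.
Scan time per layer = 28551.7 / 7190, so 3.971 s.
Layer cycle = 3.971 + 12.4, so 16.371 s.
Total: 2617 × 16.371 s = 42842.907 s → 11.90 hours.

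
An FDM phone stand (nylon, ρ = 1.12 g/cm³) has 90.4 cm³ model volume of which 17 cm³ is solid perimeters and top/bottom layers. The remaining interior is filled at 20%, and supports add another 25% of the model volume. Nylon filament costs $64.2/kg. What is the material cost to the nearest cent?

$3.90

Volume inside the shell = 90.4 − 17 = 73.4 cm³.
Deposited infill = 0.20 × 73.4 = 14.68 cm³.
Support: 0.25 × 90.4 → 22.6 cm³.
Deposited volume = 17 + 14.68 + 22.6, so 54.28 cm³.
Mass = 54.28 × 1.12 = 60.7936 g.
At $64.2/kg: 60.7936/1000 × 64.2 = $3.90.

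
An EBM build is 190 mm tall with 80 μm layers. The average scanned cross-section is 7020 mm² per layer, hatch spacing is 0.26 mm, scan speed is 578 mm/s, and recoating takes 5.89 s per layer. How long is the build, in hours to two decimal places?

Number of layers: 190 / 0.08 → 2375 (rounded up).
Scan path per layer: 7020 / 0.26 → 27000 mm.
Per-layer scan time: 27000 / 578 → 46.7128 s.
Layer cycle: 46.7128 + 5.89 → 52.6028 s.
Build time = 2375 × 52.6028 = 124931.65 s = 34.70 hours.

34.70 hours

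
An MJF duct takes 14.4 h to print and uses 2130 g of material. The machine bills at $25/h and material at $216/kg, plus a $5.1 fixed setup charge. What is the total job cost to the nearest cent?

$825.18

Machine cost: 25 × 14.4 → $360.00.
Material cost = 216 × 2130/1000 = $460.08.
Adding setup: 360.00 + 460.08 + 5.1 → $825.18.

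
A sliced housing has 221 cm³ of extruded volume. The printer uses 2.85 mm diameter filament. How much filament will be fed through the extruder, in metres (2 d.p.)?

34.64 m

Cross-section of 2.85 mm filament: π·(2.85/2)² = 6.3794 mm².
L = 221000 mm³ / 6.3794 mm² = 34642.76 mm, i.e. 34.64 m.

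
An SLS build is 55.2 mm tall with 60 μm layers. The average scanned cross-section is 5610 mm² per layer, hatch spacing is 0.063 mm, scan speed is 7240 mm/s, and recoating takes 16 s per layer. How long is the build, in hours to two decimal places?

7.23 hours

Layer count = ceil(55.2 / 0.06) = 920.
Per-layer scan distance = 5610 / 0.063 = 89047.6 mm.
Scan time per layer = 89047.6 / 7240 = 12.2994 s.
Per-layer time = 12.2994 + 16 = 28.2994 s.
Total: 920 × 28.2994 s = 26035.448 s → 7.23 hours.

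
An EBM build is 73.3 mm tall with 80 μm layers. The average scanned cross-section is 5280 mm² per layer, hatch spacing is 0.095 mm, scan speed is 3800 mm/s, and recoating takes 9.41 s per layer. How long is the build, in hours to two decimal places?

Number of layers: 73.3 / 0.08 → 917 (rounded up).
Scan path per layer = 5280 / 0.095, so 55578.9 mm.
Scan time per layer = 55578.9 / 3800 = 14.626 s.
Time per layer: 14.626 + 9.41 → 24.036 s.
917 layers × 24.036 s/layer = 22041.012 s, i.e. 6.12 hours.

6.12 hours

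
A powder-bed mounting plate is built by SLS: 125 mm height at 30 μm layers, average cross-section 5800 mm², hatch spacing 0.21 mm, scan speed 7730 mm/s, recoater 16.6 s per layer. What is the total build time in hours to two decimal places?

Layer count = ceil(125 / 0.03) = 4167.
Hatch length per layer = 5800 / 0.21 = 27619 mm.
Per-layer scan time: 27619 / 7730 → 3.573 s.
Per-layer time = 3.573 + 16.6 = 20.173 s.
Total: 4167 × 20.173 s = 84060.891 s → 23.35 hours.

23.35 hours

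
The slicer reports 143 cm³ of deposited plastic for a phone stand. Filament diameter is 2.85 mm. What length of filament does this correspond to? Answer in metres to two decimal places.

22.42 m

Filament cross-section = π × (2.85/2)² = 6.3794 mm².
L = 143000 mm³ / 6.3794 mm² = 22415.9 mm, i.e. 22.42 m.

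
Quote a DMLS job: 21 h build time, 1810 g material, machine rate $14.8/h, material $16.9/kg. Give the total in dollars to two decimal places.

Machine-time cost = 14.8 × 21 = $310.80.
Material cost: 16.9 × 1810/1000 → $30.589.
Total = 310.80 + 30.589 = 341.389 ≈ $341.39.

$341.39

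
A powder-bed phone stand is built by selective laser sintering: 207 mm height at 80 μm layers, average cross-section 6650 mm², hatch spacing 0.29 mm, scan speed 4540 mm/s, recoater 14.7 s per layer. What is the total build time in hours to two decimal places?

14.20 hours

Number of layers: 207 / 0.08 → 2588 (rounded up).
Per-layer scan distance: 6650 / 0.29 → 22931 mm.
Laser time per layer: 22931 / 4540 → 5.0509 s.
Per-layer time = 5.0509 + 14.7 = 19.7509 s.
Total: 2588 × 19.7509 s = 51115.3292 s → 14.20 hours.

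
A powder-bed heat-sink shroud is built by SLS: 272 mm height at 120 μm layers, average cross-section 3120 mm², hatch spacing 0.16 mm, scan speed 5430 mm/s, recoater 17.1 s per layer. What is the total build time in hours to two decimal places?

13.03 hours

Layers = ⌈272/0.12⌉ = 2267.
Per-layer scan distance: 3120 / 0.16 → 19500 mm.
Laser time per layer = 19500 / 5430 = 3.5912 s.
Per-layer time: 3.5912 + 17.1 → 20.6912 s.
Total: 2267 × 20.6912 s = 46906.9504 s → 13.03 hours.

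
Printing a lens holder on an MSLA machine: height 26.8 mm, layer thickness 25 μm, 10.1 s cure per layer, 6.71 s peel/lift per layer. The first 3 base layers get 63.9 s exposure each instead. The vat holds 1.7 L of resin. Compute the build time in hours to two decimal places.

5.05 hours

Number of layers: 26.8 / 0.025 → 1072 (rounded up).
Bottom layers = 3 × (63.9 + 6.71) = 211.83 s.
Remaining layers = 1069 × (10.1 + 6.71) = 17969.89 s.
Total = 211.83 + 17969.89 = 18181.72 s = 5.05 hours.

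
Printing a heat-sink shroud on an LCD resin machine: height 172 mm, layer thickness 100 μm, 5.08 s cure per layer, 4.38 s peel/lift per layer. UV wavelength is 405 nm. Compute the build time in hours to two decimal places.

4.52 hours

Number of layers: 172 / 0.1 → 1720 (rounded up).
Cycle time: 5.08 + 4.38 → 9.46 s.
Build time: 1720 × 9.46 s = 16271.2 s, i.e. 4.52 hours.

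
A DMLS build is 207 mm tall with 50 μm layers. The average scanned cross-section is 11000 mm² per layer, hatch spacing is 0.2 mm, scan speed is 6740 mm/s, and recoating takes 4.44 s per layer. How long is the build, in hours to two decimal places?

Layers = ⌈207/0.05⌉ = 4140.
Per-layer scan distance: 11000 / 0.2 → 55000 mm.
Scan time per layer = 55000 / 6740, so 8.1602 s.
Layer cycle = 8.1602 + 4.44, so 12.6002 s.
Build time = 4140 × 12.6002 = 52164.828 s = 14.49 hours.

14.49 hours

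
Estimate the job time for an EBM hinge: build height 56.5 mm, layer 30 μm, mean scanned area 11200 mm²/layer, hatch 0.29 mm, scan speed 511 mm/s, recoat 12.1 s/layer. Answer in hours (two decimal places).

45.89 hours

Number of layers: 56.5 / 0.03 → 1884 (rounded up).
Per-layer scan distance = 11200 / 0.29, so 38620.7 mm.
Beam time per layer = 38620.7 / 511, so 75.5787 s.
Time per layer = 75.5787 + 12.1, so 87.6787 s.
Total: 1884 × 87.6787 s = 165186.6708 s → 45.89 hours.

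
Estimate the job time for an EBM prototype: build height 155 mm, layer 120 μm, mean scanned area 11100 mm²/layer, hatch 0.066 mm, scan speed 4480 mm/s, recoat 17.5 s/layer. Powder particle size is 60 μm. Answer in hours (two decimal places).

Layer count = ceil(155 / 0.12) = 1292.
Per-layer scan distance = 11100 / 0.066, so 168181.8 mm.
Scan time per layer = 168181.8 / 4480, so 37.5406 s.
Time per layer = 37.5406 + 17.5 = 55.0406 s.
Build time = 1292 × 55.0406 = 71112.4552 s = 19.75 hours.

19.75 hours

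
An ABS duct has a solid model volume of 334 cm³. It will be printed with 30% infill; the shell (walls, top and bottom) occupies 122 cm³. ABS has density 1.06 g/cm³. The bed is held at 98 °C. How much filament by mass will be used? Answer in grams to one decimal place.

Volume inside the shell = 334 − 122, so 212 cm³.
Infill volume = 0.30 × 212 = 63.6 cm³.
Total extruded = 122 + 63.6 = 185.6 cm³.
Mass = 185.6 × 1.06 = 196.736 g.

196.7 g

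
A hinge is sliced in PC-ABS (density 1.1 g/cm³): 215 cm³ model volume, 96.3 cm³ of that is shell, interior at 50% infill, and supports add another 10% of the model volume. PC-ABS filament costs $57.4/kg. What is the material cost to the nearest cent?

Infill region = 215 − 96.3, so 118.7 cm³.
Deposited infill = 0.50 × 118.7 = 59.35 cm³.
Support: 0.10 × 215 → 21.5 cm³.
Total extruded = 96.3 + 59.35 + 21.5 = 177.15 cm³.
Mass = 177.15 × 1.1, so 194.865 g.
Cost = 194.865 g / 1000 × $57.4/kg = $11.19.

$11.19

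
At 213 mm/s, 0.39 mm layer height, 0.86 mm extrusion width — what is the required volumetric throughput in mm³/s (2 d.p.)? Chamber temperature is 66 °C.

71.44

Extrusion cross-section = 0.39 × 0.86 = 0.3354 mm².
Volumetric flow = 213 × 0.3354 = 71.44 mm³/s.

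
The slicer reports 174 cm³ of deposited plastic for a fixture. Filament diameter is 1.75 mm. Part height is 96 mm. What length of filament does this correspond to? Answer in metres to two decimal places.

A = π r² = π × 0.875² = 2.4053 mm².
L = 174000 mm³ / 2.4053 mm² = 72340.25 mm, i.e. 72.34 m.

72.34 m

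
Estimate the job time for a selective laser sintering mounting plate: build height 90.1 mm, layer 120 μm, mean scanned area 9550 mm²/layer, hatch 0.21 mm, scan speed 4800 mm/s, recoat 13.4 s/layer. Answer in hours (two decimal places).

Number of layers: 90.1 / 0.12 → 751 (rounded up).
Per-layer scan distance = 9550 / 0.21 = 45476.2 mm.
Laser time per layer = 45476.2 / 4800, so 9.4742 s.
Time per layer = 9.4742 + 13.4 = 22.8742 s.
Total: 751 × 22.8742 s = 17178.5242 s → 4.77 hours.

4.77 hours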